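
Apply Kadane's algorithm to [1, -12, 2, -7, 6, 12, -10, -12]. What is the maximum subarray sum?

Using Kadane's algorithm on [1, -12, 2, -7, 6, 12, -10, -12]:

Scanning through the array:
Position 1 (value -12): max_ending_here = -11, max_so_far = 1
Position 2 (value 2): max_ending_here = 2, max_so_far = 2
Position 3 (value -7): max_ending_here = -5, max_so_far = 2
Position 4 (value 6): max_ending_here = 6, max_so_far = 6
Position 5 (value 12): max_ending_here = 18, max_so_far = 18
Position 6 (value -10): max_ending_here = 8, max_so_far = 18
Position 7 (value -12): max_ending_here = -4, max_so_far = 18

Maximum subarray: [6, 12]
Maximum sum: 18

The maximum subarray is [6, 12] with sum 18. This subarray runs from index 4 to index 5.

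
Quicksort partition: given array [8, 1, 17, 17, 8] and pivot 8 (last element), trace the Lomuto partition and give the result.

Lomuto partition with pivot = 8:

Initial array: [8, 1, 17, 17, 8]

arr[0]=8 <= 8: swap with position 0, array becomes [8, 1, 17, 17, 8]
arr[1]=1 <= 8: swap with position 1, array becomes [8, 1, 17, 17, 8]
arr[2]=17 > 8: no swap
arr[3]=17 > 8: no swap

Place pivot at position 2: [8, 1, 8, 17, 17]
Pivot position: 2

After partitioning with pivot 8, the array becomes [8, 1, 8, 17, 17]. The pivot is placed at index 2. All elements to the left of the pivot are <= 8, and all elements to the right are > 8.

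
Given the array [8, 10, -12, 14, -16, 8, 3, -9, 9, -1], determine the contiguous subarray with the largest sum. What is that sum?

Using Kadane's algorithm on [8, 10, -12, 14, -16, 8, 3, -9, 9, -1]:

Scanning through the array:
Position 1 (value 10): max_ending_here = 18, max_so_far = 18
Position 2 (value -12): max_ending_here = 6, max_so_far = 18
Position 3 (value 14): max_ending_here = 20, max_so_far = 20
Position 4 (value -16): max_ending_here = 4, max_so_far = 20
Position 5 (value 8): max_ending_here = 12, max_so_far = 20
Position 6 (value 3): max_ending_here = 15, max_so_far = 20
Position 7 (value -9): max_ending_here = 6, max_so_far = 20
Position 8 (value 9): max_ending_here = 15, max_so_far = 20
Position 9 (value -1): max_ending_here = 14, max_so_far = 20

Maximum subarray: [8, 10, -12, 14]
Maximum sum: 20

The maximum subarray is [8, 10, -12, 14] with sum 20. This subarray runs from index 0 to index 3.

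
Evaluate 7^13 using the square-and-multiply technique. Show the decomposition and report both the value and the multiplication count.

Computing 7^13 by squaring (build up from 7^1; each line after the first costs one multiplication):

7^1 = 7
7^2 = (7^1)^2 = 7^2 = 49
7^3 = 7 * 7^2 = 7 * 49 = 343
7^6 = (7^3)^2 = 343^2 = 117649
7^12 = (7^6)^2 = 117649^2 = 13841287201
7^13 = 7 * 7^12 = 7 * 13841287201 = 96889010407

Result: 96889010407
Multiplications needed: 5 (5 lines after 7^1)

7^13 = 96889010407. Using exponentiation by squaring, this requires 5 multiplications. The key idea: if the exponent is even, square the half-power; if odd, multiply by the base once.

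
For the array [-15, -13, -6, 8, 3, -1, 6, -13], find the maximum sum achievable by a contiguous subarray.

Using Kadane's algorithm on [-15, -13, -6, 8, 3, -1, 6, -13]:

Scanning through the array:
Position 1 (value -13): max_ending_here = -13, max_so_far = -13
Position 2 (value -6): max_ending_here = -6, max_so_far = -6
Position 3 (value 8): max_ending_here = 8, max_so_far = 8
Position 4 (value 3): max_ending_here = 11, max_so_far = 11
Position 5 (value -1): max_ending_here = 10, max_so_far = 11
Position 6 (value 6): max_ending_here = 16, max_so_far = 16
Position 7 (value -13): max_ending_here = 3, max_so_far = 16

Maximum subarray: [8, 3, -1, 6]
Maximum sum: 16

The maximum subarray is [8, 3, -1, 6] with sum 16. This subarray runs from index 3 to index 6.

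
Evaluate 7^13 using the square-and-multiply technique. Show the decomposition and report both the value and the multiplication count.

Computing 7^13 by squaring (build up from 7^1; each line after the first costs one multiplication):

7^1 = 7
7^2 = (7^1)^2 = 7^2 = 49
7^3 = 7 * 7^2 = 7 * 49 = 343
7^6 = (7^3)^2 = 343^2 = 117649
7^12 = (7^6)^2 = 117649^2 = 13841287201
7^13 = 7 * 7^12 = 7 * 13841287201 = 96889010407

Result: 96889010407
Multiplications needed: 5 (5 lines after 7^1)

7^13 = 96889010407. Using exponentiation by squaring, this requires 5 multiplications. The key idea: if the exponent is even, square the half-power; if odd, multiply by the base once.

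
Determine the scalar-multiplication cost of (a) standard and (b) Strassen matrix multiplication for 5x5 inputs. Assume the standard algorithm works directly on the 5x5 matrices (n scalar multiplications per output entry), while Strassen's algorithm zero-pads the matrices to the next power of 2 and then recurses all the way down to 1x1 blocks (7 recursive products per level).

Matrix multiplication for 5x5 matrices:

Strassen's algorithm requires power-of-2 dimensions. Pad 5x5 to 8x8 (next power of 2).

Standard algorithm: 5^3 = 125 multiplications
Strassen's algorithm: 7^(log2(8)) = 7^3 = 343 multiplications
Difference: 125 - 343 = -218 (Strassen uses MORE here due to padding overhead — for small or just-over-power-of-2 n, padding can outweigh the per-level savings)

Standard: 125 multiplications (5^3). Strassen: 343 multiplications (7^3, after padding to 8x8). Strassen reduces 8 recursive multiplications to 7 at each level.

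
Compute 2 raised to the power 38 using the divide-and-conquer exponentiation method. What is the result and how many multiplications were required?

Computing 2^38 by squaring (build up from 2^1; each line after the first costs one multiplication):

2^1 = 2
2^2 = (2^1)^2 = 2^2 = 4
2^4 = (2^2)^2 = 4^2 = 16
2^8 = (2^4)^2 = 16^2 = 256
2^9 = 2 * 2^8 = 2 * 256 = 512
2^18 = (2^9)^2 = 512^2 = 262144
2^19 = 2 * 2^18 = 2 * 262144 = 524288
2^38 = (2^19)^2 = 524288^2 = 274877906944

Result: 274877906944
Multiplications needed: 7 (7 lines after 2^1)

2^38 = 274877906944. Using exponentiation by squaring, this requires 7 multiplications. The key idea: if the exponent is even, square the half-power; if odd, multiply by the base once.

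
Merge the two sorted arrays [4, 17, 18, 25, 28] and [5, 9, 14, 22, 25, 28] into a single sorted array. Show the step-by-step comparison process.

Merging process:

Compare 4 vs 5: take 4 from left. Merged: [4]
Compare 17 vs 5: take 5 from right. Merged: [4, 5]
Compare 17 vs 9: take 9 from right. Merged: [4, 5, 9]
Compare 17 vs 14: take 14 from right. Merged: [4, 5, 9, 14]
Compare 17 vs 22: take 17 from left. Merged: [4, 5, 9, 14, 17]
Compare 18 vs 22: take 18 from left. Merged: [4, 5, 9, 14, 17, 18]
Compare 25 vs 22: take 22 from right. Merged: [4, 5, 9, 14, 17, 18, 22]
Compare 25 vs 25: take 25 from left. Merged: [4, 5, 9, 14, 17, 18, 22, 25]
Compare 28 vs 25: take 25 from right. Merged: [4, 5, 9, 14, 17, 18, 22, 25, 25]
Compare 28 vs 28: take 28 from left. Merged: [4, 5, 9, 14, 17, 18, 22, 25, 25, 28]
Append remaining from right: [28]. Merged: [4, 5, 9, 14, 17, 18, 22, 25, 25, 28, 28]

Final merged array: [4, 5, 9, 14, 17, 18, 22, 25, 25, 28, 28]
Total comparisons: 10

The merged array is [4, 5, 9, 14, 17, 18, 22, 25, 25, 28, 28], requiring 10 comparisons. The merge step runs in O(n) time where n is the total number of elements.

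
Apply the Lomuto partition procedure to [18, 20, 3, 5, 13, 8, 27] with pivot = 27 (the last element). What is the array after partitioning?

Lomuto partition with pivot = 27:

Initial array: [18, 20, 3, 5, 13, 8, 27]

arr[0]=18 <= 27: swap with position 0, array becomes [18, 20, 3, 5, 13, 8, 27]
arr[1]=20 <= 27: swap with position 1, array becomes [18, 20, 3, 5, 13, 8, 27]
arr[2]=3 <= 27: swap with position 2, array becomes [18, 20, 3, 5, 13, 8, 27]
arr[3]=5 <= 27: swap with position 3, array becomes [18, 20, 3, 5, 13, 8, 27]
arr[4]=13 <= 27: swap with position 4, array becomes [18, 20, 3, 5, 13, 8, 27]
arr[5]=8 <= 27: swap with position 5, array becomes [18, 20, 3, 5, 13, 8, 27]

Place pivot at position 6: [18, 20, 3, 5, 13, 8, 27]
Pivot position: 6

After partitioning with pivot 27, the array becomes [18, 20, 3, 5, 13, 8, 27]. The pivot is placed at index 6. All elements to the left of the pivot are <= 27, and all elements to the right are > 27.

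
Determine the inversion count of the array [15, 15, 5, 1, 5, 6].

Finding inversions in [15, 15, 5, 1, 5, 6]:

(0, 2): arr[0]=15 > arr[2]=5
(0, 3): arr[0]=15 > arr[3]=1
(0, 4): arr[0]=15 > arr[4]=5
(0, 5): arr[0]=15 > arr[5]=6
(1, 2): arr[1]=15 > arr[2]=5
(1, 3): arr[1]=15 > arr[3]=1
(1, 4): arr[1]=15 > arr[4]=5
(1, 5): arr[1]=15 > arr[5]=6
(2, 3): arr[2]=5 > arr[3]=1

Total inversions: 9

The array has 9 inversion(s): (0,2), (0,3), (0,4), (0,5), (1,2), (1,3), (1,4), (1,5), (2,3). Each pair (i,j) satisfies i < j and arr[i] > arr[j].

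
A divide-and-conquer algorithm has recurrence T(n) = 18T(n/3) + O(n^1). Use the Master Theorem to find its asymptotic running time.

Master Theorem for T(n) = 18T(n/3) + O(n^1):

a = 18, b = 3, c = 1
log_b(a) = log_3(18) = 2.6309

Case 1: c = 1 < log_3(18) = 2.6309
T(n) = O(n^(log_3 18))

For T(n) = 18T(n/3) + O(n^1): log_3(18) = 2.6309. This is Case 1 of the Master Theorem (c < log_b(a), work dominated by leaves), giving O(n^(log_3 18)).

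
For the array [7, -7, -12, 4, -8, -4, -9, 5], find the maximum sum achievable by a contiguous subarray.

Using Kadane's algorithm on [7, -7, -12, 4, -8, -4, -9, 5]:

Scanning through the array:
Position 1 (value -7): max_ending_here = 0, max_so_far = 7
Position 2 (value -12): max_ending_here = -12, max_so_far = 7
Position 3 (value 4): max_ending_here = 4, max_so_far = 7
Position 4 (value -8): max_ending_here = -4, max_so_far = 7
Position 5 (value -4): max_ending_here = -4, max_so_far = 7
Position 6 (value -9): max_ending_here = -9, max_so_far = 7
Position 7 (value 5): max_ending_here = 5, max_so_far = 7

Maximum subarray: [7]
Maximum sum: 7

The maximum subarray is [7] with sum 7. This subarray runs from index 0 to index 0.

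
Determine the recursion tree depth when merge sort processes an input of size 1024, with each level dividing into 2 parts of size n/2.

For divide and conquer with division factor 2:

Problem sizes at each level:
Level 0: 1024
Level 1: 512
Level 2: 256
Level 3: 128
Level 4: 64
Level 5: 32
Level 6: 16
Level 7: 8
Level 8: 4
Level 9: 2
Level 10: 1

The root is level 0 and the size-1 base case is level 10 (the tree spans levels 0 through 10, i.e. 11 levels counting the root), so the depth is the number of divisions: log_2(1024) = 10

The recursion tree depth is log_2(1024) = 10. At each level, the problem size is divided by 2, so it takes 10 divisions to reduce to a base case of size 1. The algorithm makes 2 recursive calls at each level.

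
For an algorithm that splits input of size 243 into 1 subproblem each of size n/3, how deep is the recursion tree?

For divide and conquer with division factor 3:

Problem sizes at each level:
Level 0: 243
Level 1: 81
Level 2: 27
Level 3: 9
Level 4: 3
Level 5: 1

The root is level 0 and the size-1 base case is level 5 (the tree spans levels 0 through 5, i.e. 6 levels counting the root), so the depth is the number of divisions: log_3(243) = 5

The recursion tree depth is log_3(243) = 5. At each level, the problem size is divided by 3, so it takes 5 divisions to reduce to a base case of size 1. The algorithm makes 1 recursive call at each level.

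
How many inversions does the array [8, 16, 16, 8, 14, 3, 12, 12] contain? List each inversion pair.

Finding inversions in [8, 16, 16, 8, 14, 3, 12, 12]:

(0, 5): arr[0]=8 > arr[5]=3
(1, 3): arr[1]=16 > arr[3]=8
(1, 4): arr[1]=16 > arr[4]=14
(1, 5): arr[1]=16 > arr[5]=3
(1, 6): arr[1]=16 > arr[6]=12
(1, 7): arr[1]=16 > arr[7]=12
(2, 3): arr[2]=16 > arr[3]=8
(2, 4): arr[2]=16 > arr[4]=14
(2, 5): arr[2]=16 > arr[5]=3
(2, 6): arr[2]=16 > arr[6]=12
(2, 7): arr[2]=16 > arr[7]=12
(3, 5): arr[3]=8 > arr[5]=3
(4, 5): arr[4]=14 > arr[5]=3
(4, 6): arr[4]=14 > arr[6]=12
(4, 7): arr[4]=14 > arr[7]=12

Total inversions: 15

The array has 15 inversion(s): (0,5), (1,3), (1,4), (1,5), (1,6), (1,7), (2,3), (2,4), (2,5), (2,6), (2,7), (3,5), (4,5), (4,6), (4,7). Each pair (i,j) satisfies i < j and arr[i] > arr[j].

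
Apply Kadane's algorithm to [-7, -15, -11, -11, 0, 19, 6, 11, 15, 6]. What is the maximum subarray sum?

Using Kadane's algorithm on [-7, -15, -11, -11, 0, 19, 6, 11, 15, 6]:

Scanning through the array:
Position 1 (value -15): max_ending_here = -15, max_so_far = -7
Position 2 (value -11): max_ending_here = -11, max_so_far = -7
Position 3 (value -11): max_ending_here = -11, max_so_far = -7
Position 4 (value 0): max_ending_here = 0, max_so_far = 0
Position 5 (value 19): max_ending_here = 19, max_so_far = 19
Position 6 (value 6): max_ending_here = 25, max_so_far = 25
Position 7 (value 11): max_ending_here = 36, max_so_far = 36
Position 8 (value 15): max_ending_here = 51, max_so_far = 51
Position 9 (value 6): max_ending_here = 57, max_so_far = 57

Maximum subarray: [0, 19, 6, 11, 15, 6]
Maximum sum: 57

The maximum subarray is [0, 19, 6, 11, 15, 6] with sum 57. This subarray runs from index 4 to index 9.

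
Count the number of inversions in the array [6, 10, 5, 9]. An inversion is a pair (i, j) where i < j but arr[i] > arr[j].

Finding inversions in [6, 10, 5, 9]:

(0, 2): arr[0]=6 > arr[2]=5
(1, 2): arr[1]=10 > arr[2]=5
(1, 3): arr[1]=10 > arr[3]=9

Total inversions: 3

The array has 3 inversion(s): (0,2), (1,2), (1,3). Each pair (i,j) satisfies i < j and arr[i] > arr[j].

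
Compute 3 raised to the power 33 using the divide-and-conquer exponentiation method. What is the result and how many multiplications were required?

Computing 3^33 by squaring (build up from 3^1; each line after the first costs one multiplication):

3^1 = 3
3^2 = (3^1)^2 = 3^2 = 9
3^4 = (3^2)^2 = 9^2 = 81
3^8 = (3^4)^2 = 81^2 = 6561
3^16 = (3^8)^2 = 6561^2 = 43046721
3^32 = (3^16)^2 = 43046721^2 = 1853020188851841
3^33 = 3 * 3^32 = 3 * 1853020188851841 = 5559060566555523

Result: 5559060566555523
Multiplications needed: 6 (6 lines after 3^1)

3^33 = 5559060566555523. Using exponentiation by squaring, this requires 6 multiplications. The key idea: if the exponent is even, square the half-power; if odd, multiply by the base once.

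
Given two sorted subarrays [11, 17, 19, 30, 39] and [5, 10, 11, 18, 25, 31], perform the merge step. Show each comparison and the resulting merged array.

Merging process:

Compare 11 vs 5: take 5 from right. Merged: [5]
Compare 11 vs 10: take 10 from right. Merged: [5, 10]
Compare 11 vs 11: take 11 from left. Merged: [5, 10, 11]
Compare 17 vs 11: take 11 from right. Merged: [5, 10, 11, 11]
Compare 17 vs 18: take 17 from left. Merged: [5, 10, 11, 11, 17]
Compare 19 vs 18: take 18 from right. Merged: [5, 10, 11, 11, 17, 18]
Compare 19 vs 25: take 19 from left. Merged: [5, 10, 11, 11, 17, 18, 19]
Compare 30 vs 25: take 25 from right. Merged: [5, 10, 11, 11, 17, 18, 19, 25]
Compare 30 vs 31: take 30 from left. Merged: [5, 10, 11, 11, 17, 18, 19, 25, 30]
Compare 39 vs 31: take 31 from right. Merged: [5, 10, 11, 11, 17, 18, 19, 25, 30, 31]
Append remaining from left: [39]. Merged: [5, 10, 11, 11, 17, 18, 19, 25, 30, 31, 39]

Final merged array: [5, 10, 11, 11, 17, 18, 19, 25, 30, 31, 39]
Total comparisons: 10

The merged array is [5, 10, 11, 11, 17, 18, 19, 25, 30, 31, 39], requiring 10 comparisons. The merge step runs in O(n) time where n is the total number of elements.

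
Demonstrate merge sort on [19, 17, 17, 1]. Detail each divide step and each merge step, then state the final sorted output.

Merge sort trace:

Split: [19, 17, 17, 1] -> [19, 17] and [17, 1]
  Split: [19, 17] -> [19] and [17]
  Merge: [19] + [17] -> [17, 19]
  Split: [17, 1] -> [17] and [1]
  Merge: [17] + [1] -> [1, 17]
Merge: [17, 19] + [1, 17] -> [1, 17, 17, 19]

Final sorted array: [1, 17, 17, 19]

The merge sort proceeds by recursively splitting the array and merging sorted halves.
After all merges, the sorted array is [1, 17, 17, 19].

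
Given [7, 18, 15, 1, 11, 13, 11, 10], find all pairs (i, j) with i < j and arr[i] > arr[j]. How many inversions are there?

Finding inversions in [7, 18, 15, 1, 11, 13, 11, 10]:

(0, 3): arr[0]=7 > arr[3]=1
(1, 2): arr[1]=18 > arr[2]=15
(1, 3): arr[1]=18 > arr[3]=1
(1, 4): arr[1]=18 > arr[4]=11
(1, 5): arr[1]=18 > arr[5]=13
(1, 6): arr[1]=18 > arr[6]=11
(1, 7): arr[1]=18 > arr[7]=10
(2, 3): arr[2]=15 > arr[3]=1
(2, 4): arr[2]=15 > arr[4]=11
(2, 5): arr[2]=15 > arr[5]=13
(2, 6): arr[2]=15 > arr[6]=11
(2, 7): arr[2]=15 > arr[7]=10
(4, 7): arr[4]=11 > arr[7]=10
(5, 6): arr[5]=13 > arr[6]=11
(5, 7): arr[5]=13 > arr[7]=10
(6, 7): arr[6]=11 > arr[7]=10

Total inversions: 16

The array has 16 inversion(s): (0,3), (1,2), (1,3), (1,4), (1,5), (1,6), (1,7), (2,3), (2,4), (2,5), (2,6), (2,7), (4,7), (5,6), (5,7), (6,7). Each pair (i,j) satisfies i < j and arr[i] > arr[j].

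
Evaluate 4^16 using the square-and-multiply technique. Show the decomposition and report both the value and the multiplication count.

Computing 4^16 by squaring (build up from 4^1; each line after the first costs one multiplication):

4^1 = 4
4^2 = (4^1)^2 = 4^2 = 16
4^4 = (4^2)^2 = 16^2 = 256
4^8 = (4^4)^2 = 256^2 = 65536
4^16 = (4^8)^2 = 65536^2 = 4294967296

Result: 4294967296
Multiplications needed: 4 (4 lines after 4^1)

4^16 = 4294967296. Using exponentiation by squaring, this requires 4 multiplications. The key idea: if the exponent is even, square the half-power; if odd, multiply by the base once.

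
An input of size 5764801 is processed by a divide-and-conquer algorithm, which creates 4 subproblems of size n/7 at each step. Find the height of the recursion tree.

For divide and conquer with division factor 7:

Problem sizes at each level:
Level 0: 5764801
Level 1: 823543
Level 2: 117649
Level 3: 16807
Level 4: 2401
Level 5: 343
Level 6: 49
Level 7: 7
Level 8: 1

The root is level 0 and the size-1 base case is level 8 (the tree spans levels 0 through 8, i.e. 9 levels counting the root), so the depth is the number of divisions: log_7(5764801) = 8

The recursion tree depth is log_7(5764801) = 8. At each level, the problem size is divided by 7, so it takes 8 divisions to reduce to a base case of size 1. The algorithm makes 4 recursive calls at each level.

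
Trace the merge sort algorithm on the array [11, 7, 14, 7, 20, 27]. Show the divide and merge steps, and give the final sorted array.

Merge sort trace:

Split: [11, 7, 14, 7, 20, 27] -> [11, 7, 14] and [7, 20, 27]
  Split: [11, 7, 14] -> [11] and [7, 14]
    Split: [7, 14] -> [7] and [14]
    Merge: [7] + [14] -> [7, 14]
  Merge: [11] + [7, 14] -> [7, 11, 14]
  Split: [7, 20, 27] -> [7] and [20, 27]
    Split: [20, 27] -> [20] and [27]
    Merge: [20] + [27] -> [20, 27]
  Merge: [7] + [20, 27] -> [7, 20, 27]
Merge: [7, 11, 14] + [7, 20, 27] -> [7, 7, 11, 14, 20, 27]

Final sorted array: [7, 7, 11, 14, 20, 27]

The merge sort proceeds by recursively splitting the array and merging sorted halves.
After all merges, the sorted array is [7, 7, 11, 14, 20, 27].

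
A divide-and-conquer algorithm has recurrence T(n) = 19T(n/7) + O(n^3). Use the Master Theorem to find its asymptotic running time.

Master Theorem for T(n) = 19T(n/7) + O(n^3):

a = 19, b = 7, c = 3
log_b(a) = log_7(19) = 1.5131

Case 3: c = 3 > log_7(19) = 1.5131
T(n) = O(n^3) = O(n^3)

For T(n) = 19T(n/7) + O(n^3): log_7(19) = 1.5131. This is Case 3 of the Master Theorem (c > log_b(a), work dominated by root), giving O(n^3).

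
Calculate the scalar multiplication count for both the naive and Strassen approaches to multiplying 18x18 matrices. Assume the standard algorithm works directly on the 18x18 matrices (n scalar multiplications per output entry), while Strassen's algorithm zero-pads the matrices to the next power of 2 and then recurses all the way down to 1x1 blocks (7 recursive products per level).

Matrix multiplication for 18x18 matrices:

Strassen's algorithm requires power-of-2 dimensions. Pad 18x18 to 32x32 (next power of 2).

Standard algorithm: 18^3 = 5832 multiplications
Strassen's algorithm: 7^(log2(32)) = 7^5 = 16807 multiplications
Difference: 5832 - 16807 = -10975 (Strassen uses MORE here due to padding overhead — for small or just-over-power-of-2 n, padding can outweigh the per-level savings)

Standard: 5832 multiplications (18^3). Strassen: 16807 multiplications (7^5, after padding to 32x32). Strassen reduces 8 recursive multiplications to 7 at each level.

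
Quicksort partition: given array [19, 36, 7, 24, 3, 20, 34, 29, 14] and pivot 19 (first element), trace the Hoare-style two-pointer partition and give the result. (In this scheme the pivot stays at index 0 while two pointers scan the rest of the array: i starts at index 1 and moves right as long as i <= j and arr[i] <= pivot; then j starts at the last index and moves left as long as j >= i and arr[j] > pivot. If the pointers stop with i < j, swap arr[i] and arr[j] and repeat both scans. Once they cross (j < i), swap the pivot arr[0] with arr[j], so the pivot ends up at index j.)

Hoare-style two-pointer partition with pivot = 19:

Initial array: [19, 36, 7, 24, 3, 20, 34, 29, 14]

Pointers start at i = 1, j = 8.
i stops at index 1 (arr[1]=36 > 19), j stops at index 8 (arr[8]=14 <= 19): swap arr[1] and arr[8], array becomes [19, 14, 7, 24, 3, 20, 34, 29, 36]
i stops at index 3 (arr[3]=24 > 19), j stops at index 4 (arr[4]=3 <= 19): swap arr[3] and arr[4], array becomes [19, 14, 7, 3, 24, 20, 34, 29, 36]
i ends at 4, j ends at 3: the pointers have crossed (j < i), so scanning stops.

Swap pivot arr[0] with arr[3] to place pivot at position 3: [3, 14, 7, 19, 24, 20, 34, 29, 36]
Pivot position: 3

After partitioning with pivot 19, the array becomes [3, 14, 7, 19, 24, 20, 34, 29, 36]. The pivot is placed at index 3. All elements to the left of the pivot are <= 19, and all elements to the right are > 19.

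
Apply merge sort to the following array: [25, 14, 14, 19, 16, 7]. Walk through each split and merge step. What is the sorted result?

Merge sort trace:

Split: [25, 14, 14, 19, 16, 7] -> [25, 14, 14] and [19, 16, 7]
  Split: [25, 14, 14] -> [25] and [14, 14]
    Split: [14, 14] -> [14] and [14]
    Merge: [14] + [14] -> [14, 14]
  Merge: [25] + [14, 14] -> [14, 14, 25]
  Split: [19, 16, 7] -> [19] and [16, 7]
    Split: [16, 7] -> [16] and [7]
    Merge: [16] + [7] -> [7, 16]
  Merge: [19] + [7, 16] -> [7, 16, 19]
Merge: [14, 14, 25] + [7, 16, 19] -> [7, 14, 14, 16, 19, 25]

Final sorted array: [7, 14, 14, 16, 19, 25]

The merge sort proceeds by recursively splitting the array and merging sorted halves.
After all merges, the sorted array is [7, 14, 14, 16, 19, 25].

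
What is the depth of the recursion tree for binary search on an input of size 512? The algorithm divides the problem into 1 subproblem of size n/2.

For divide and conquer with division factor 2:

Problem sizes at each level:
Level 0: 512
Level 1: 256
Level 2: 128
Level 3: 64
Level 4: 32
Level 5: 16
Level 6: 8
Level 7: 4
Level 8: 2
Level 9: 1

The root is level 0 and the size-1 base case is level 9 (the tree spans levels 0 through 9, i.e. 10 levels counting the root), so the depth is the number of divisions: log_2(512) = 9

The recursion tree depth is log_2(512) = 9. At each level, the problem size is divided by 2, so it takes 9 divisions to reduce to a base case of size 1. The algorithm makes 1 recursive call at each level.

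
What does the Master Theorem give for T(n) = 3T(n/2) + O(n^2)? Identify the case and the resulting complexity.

Master Theorem for T(n) = 3T(n/2) + O(n^2):

a = 3, b = 2, c = 2
log_b(a) = log_2(3) = 1.5850

Case 3: c = 2 > log_2(3) = 1.5850
T(n) = O(n^2) = O(n^2)

For T(n) = 3T(n/2) + O(n^2): log_2(3) = 1.5850. This is Case 3 of the Master Theorem (c > log_b(a), work dominated by root), giving O(n^2).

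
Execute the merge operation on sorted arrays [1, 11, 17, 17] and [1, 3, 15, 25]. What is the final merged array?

Merging process:

Compare 1 vs 1: take 1 from left. Merged: [1]
Compare 11 vs 1: take 1 from right. Merged: [1, 1]
Compare 11 vs 3: take 3 from right. Merged: [1, 1, 3]
Compare 11 vs 15: take 11 from left. Merged: [1, 1, 3, 11]
Compare 17 vs 15: take 15 from right. Merged: [1, 1, 3, 11, 15]
Compare 17 vs 25: take 17 from left. Merged: [1, 1, 3, 11, 15, 17]
Compare 17 vs 25: take 17 from left. Merged: [1, 1, 3, 11, 15, 17, 17]
Append remaining from right: [25]. Merged: [1, 1, 3, 11, 15, 17, 17, 25]

Final merged array: [1, 1, 3, 11, 15, 17, 17, 25]
Total comparisons: 7

The merged array is [1, 1, 3, 11, 15, 17, 17, 25], requiring 7 comparisons. The merge step runs in O(n) time where n is the total number of elements.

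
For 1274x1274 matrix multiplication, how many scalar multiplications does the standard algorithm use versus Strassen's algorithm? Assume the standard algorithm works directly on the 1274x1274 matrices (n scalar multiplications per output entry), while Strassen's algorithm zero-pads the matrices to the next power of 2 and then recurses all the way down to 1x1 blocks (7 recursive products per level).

Matrix multiplication for 1274x1274 matrices:

Strassen's algorithm requires power-of-2 dimensions. Pad 1274x1274 to 2048x2048 (next power of 2).

Standard algorithm: 1274^3 = 2067798824 multiplications
Strassen's algorithm: 7^(log2(2048)) = 7^11 = 1977326743 multiplications
Savings: 2067798824 - 1977326743 = 90472081 multiplications

Standard: 2067798824 multiplications (1274^3). Strassen: 1977326743 multiplications (7^11, after padding to 2048x2048). Strassen reduces 8 recursive multiplications to 7 at each level.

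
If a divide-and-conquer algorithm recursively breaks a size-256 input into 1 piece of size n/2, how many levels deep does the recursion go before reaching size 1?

For divide and conquer with division factor 2:

Problem sizes at each level:
Level 0: 256
Level 1: 128
Level 2: 64
Level 3: 32
Level 4: 16
Level 5: 8
Level 6: 4
Level 7: 2
Level 8: 1

The root is level 0 and the size-1 base case is level 8 (the tree spans levels 0 through 8, i.e. 9 levels counting the root), so the depth is the number of divisions: log_2(256) = 8

The recursion tree depth is log_2(256) = 8. At each level, the problem size is divided by 2, so it takes 8 divisions to reduce to a base case of size 1. The algorithm makes 1 recursive call at each level.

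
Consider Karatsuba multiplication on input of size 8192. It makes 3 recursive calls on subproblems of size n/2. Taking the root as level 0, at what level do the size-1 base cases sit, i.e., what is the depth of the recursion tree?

For divide and conquer with division factor 2:

Problem sizes at each level:
Level 0: 8192
Level 1: 4096
Level 2: 2048
Level 3: 1024
Level 4: 512
Level 5: 256
Level 6: 128
Level 7: 64
Level 8: 32
Level 9: 16
Level 10: 8
Level 11: 4
Level 12: 2
Level 13: 1

The root is level 0 and the size-1 base case is level 13 (the tree spans levels 0 through 13, i.e. 14 levels counting the root), so the depth is the number of divisions: log_2(8192) = 13

The recursion tree depth is log_2(8192) = 13. At each level, the problem size is divided by 2, so it takes 13 divisions to reduce to a base case of size 1. The algorithm makes 3 recursive calls at each level.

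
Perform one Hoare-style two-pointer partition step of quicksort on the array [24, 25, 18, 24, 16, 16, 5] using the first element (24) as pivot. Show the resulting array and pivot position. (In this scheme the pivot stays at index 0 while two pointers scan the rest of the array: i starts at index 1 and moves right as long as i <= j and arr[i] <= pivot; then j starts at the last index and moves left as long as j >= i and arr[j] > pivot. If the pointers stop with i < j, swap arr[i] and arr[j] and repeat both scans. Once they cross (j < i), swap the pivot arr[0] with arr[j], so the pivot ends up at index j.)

Hoare-style two-pointer partition with pivot = 24:

Initial array: [24, 25, 18, 24, 16, 16, 5]

Pointers start at i = 1, j = 6.
i stops at index 1 (arr[1]=25 > 24), j stops at index 6 (arr[6]=5 <= 24): swap arr[1] and arr[6], array becomes [24, 5, 18, 24, 16, 16, 25]
i ends at 6, j ends at 5: the pointers have crossed (j < i), so scanning stops.

Swap pivot arr[0] with arr[5] to place pivot at position 5: [16, 5, 18, 24, 16, 24, 25]
Pivot position: 5

After partitioning with pivot 24, the array becomes [16, 5, 18, 24, 16, 24, 25]. The pivot is placed at index 5. All elements to the left of the pivot are <= 24, and all elements to the right are > 24.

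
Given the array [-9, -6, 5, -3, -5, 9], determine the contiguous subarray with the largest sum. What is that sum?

Using Kadane's algorithm on [-9, -6, 5, -3, -5, 9]:

Scanning through the array:
Position 1 (value -6): max_ending_here = -6, max_so_far = -6
Position 2 (value 5): max_ending_here = 5, max_so_far = 5
Position 3 (value -3): max_ending_here = 2, max_so_far = 5
Position 4 (value -5): max_ending_here = -3, max_so_far = 5
Position 5 (value 9): max_ending_here = 9, max_so_far = 9

Maximum subarray: [9]
Maximum sum: 9

The maximum subarray is [9] with sum 9. This subarray runs from index 5 to index 5.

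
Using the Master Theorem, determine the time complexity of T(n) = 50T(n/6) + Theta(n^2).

Master Theorem for T(n) = 50T(n/6) + O(n^2):

a = 50, b = 6, c = 2
log_b(a) = log_6(50) = 2.1833

Case 1: c = 2 < log_6(50) = 2.1833
T(n) = O(n^(log_6 50))

For T(n) = 50T(n/6) + O(n^2): log_6(50) = 2.1833. This is Case 1 of the Master Theorem (c < log_b(a), work dominated by leaves), giving O(n^(log_6 50)).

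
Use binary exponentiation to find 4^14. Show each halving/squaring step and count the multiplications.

Computing 4^14 by squaring (build up from 4^1; each line after the first costs one multiplication):

4^1 = 4
4^2 = (4^1)^2 = 4^2 = 16
4^3 = 4 * 4^2 = 4 * 16 = 64
4^6 = (4^3)^2 = 64^2 = 4096
4^7 = 4 * 4^6 = 4 * 4096 = 16384
4^14 = (4^7)^2 = 16384^2 = 268435456

Result: 268435456
Multiplications needed: 5 (5 lines after 4^1)

4^14 = 268435456. Using exponentiation by squaring, this requires 5 multiplications. The key idea: if the exponent is even, square the half-power; if odd, multiply by the base once.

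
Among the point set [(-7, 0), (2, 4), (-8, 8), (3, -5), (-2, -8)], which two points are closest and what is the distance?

Computing all pairwise distances among 5 points:

d((-7, 0), (2, 4)) = 9.8489
d((-7, 0), (-8, 8)) = 8.0623
d((-7, 0), (3, -5)) = 11.1803
d((-7, 0), (-2, -8)) = 9.434
d((2, 4), (-8, 8)) = 10.7703
d((2, 4), (3, -5)) = 9.0554
d((2, 4), (-2, -8)) = 12.6491
d((-8, 8), (3, -5)) = 17.0294
d((-8, 8), (-2, -8)) = 17.088
d((3, -5), (-2, -8)) = 5.831 <-- minimum

Closest pair: (3, -5) and (-2, -8) with distance 5.831

The closest pair is (3, -5) and (-2, -8) with Euclidean distance 5.831. For 5 points, brute-force pairwise comparison is shown above. For large n, the divide-and-conquer algorithm (sort by x, recurse on halves, check the dividing strip) achieves O(n log n).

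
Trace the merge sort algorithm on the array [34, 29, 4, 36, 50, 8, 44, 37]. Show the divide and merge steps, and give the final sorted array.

Merge sort trace:

Split: [34, 29, 4, 36, 50, 8, 44, 37] -> [34, 29, 4, 36] and [50, 8, 44, 37]
  Split: [34, 29, 4, 36] -> [34, 29] and [4, 36]
    Split: [34, 29] -> [34] and [29]
    Merge: [34] + [29] -> [29, 34]
    Split: [4, 36] -> [4] and [36]
    Merge: [4] + [36] -> [4, 36]
  Merge: [29, 34] + [4, 36] -> [4, 29, 34, 36]
  Split: [50, 8, 44, 37] -> [50, 8] and [44, 37]
    Split: [50, 8] -> [50] and [8]
    Merge: [50] + [8] -> [8, 50]
    Split: [44, 37] -> [44] and [37]
    Merge: [44] + [37] -> [37, 44]
  Merge: [8, 50] + [37, 44] -> [8, 37, 44, 50]
Merge: [4, 29, 34, 36] + [8, 37, 44, 50] -> [4, 8, 29, 34, 36, 37, 44, 50]

Final sorted array: [4, 8, 29, 34, 36, 37, 44, 50]

The merge sort proceeds by recursively splitting the array and merging sorted halves.
After all merges, the sorted array is [4, 8, 29, 34, 36, 37, 44, 50].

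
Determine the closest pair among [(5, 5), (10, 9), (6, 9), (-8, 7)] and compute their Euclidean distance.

Computing all pairwise distances among 4 points:

d((5, 5), (10, 9)) = 6.4031
d((5, 5), (6, 9)) = 4.1231
d((5, 5), (-8, 7)) = 13.1529
d((10, 9), (6, 9)) = 4.0 <-- minimum
d((10, 9), (-8, 7)) = 18.1108
d((6, 9), (-8, 7)) = 14.1421

Closest pair: (10, 9) and (6, 9) with distance 4.0

The closest pair is (10, 9) and (6, 9) with Euclidean distance 4.0. For 4 points, brute-force pairwise comparison is shown above. For large n, the divide-and-conquer algorithm (sort by x, recurse on halves, check the dividing strip) achieves O(n log n).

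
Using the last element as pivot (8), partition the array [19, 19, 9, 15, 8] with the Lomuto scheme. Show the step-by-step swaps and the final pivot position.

Lomuto partition with pivot = 8:

Initial array: [19, 19, 9, 15, 8]

arr[0]=19 > 8: no swap
arr[1]=19 > 8: no swap
arr[2]=9 > 8: no swap
arr[3]=15 > 8: no swap

Place pivot at position 0: [8, 19, 9, 15, 19]
Pivot position: 0

After partitioning with pivot 8, the array becomes [8, 19, 9, 15, 19]. The pivot is placed at index 0. All elements to the left of the pivot are <= 8, and all elements to the right are > 8.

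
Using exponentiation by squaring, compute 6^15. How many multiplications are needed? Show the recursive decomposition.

Computing 6^15 by squaring (build up from 6^1; each line after the first costs one multiplication):

6^1 = 6
6^2 = (6^1)^2 = 6^2 = 36
6^3 = 6 * 6^2 = 6 * 36 = 216
6^6 = (6^3)^2 = 216^2 = 46656
6^7 = 6 * 6^6 = 6 * 46656 = 279936
6^14 = (6^7)^2 = 279936^2 = 78364164096
6^15 = 6 * 6^14 = 6 * 78364164096 = 470184984576

Result: 470184984576
Multiplications needed: 6 (6 lines after 6^1)

6^15 = 470184984576. Using exponentiation by squaring, this requires 6 multiplications. The key idea: if the exponent is even, square the half-power; if odd, multiply by the base once.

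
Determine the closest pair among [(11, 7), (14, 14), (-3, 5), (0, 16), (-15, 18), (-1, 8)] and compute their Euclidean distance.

Computing all pairwise distances among 6 points:

d((11, 7), (14, 14)) = 7.6158
d((11, 7), (-3, 5)) = 14.1421
d((11, 7), (0, 16)) = 14.2127
d((11, 7), (-15, 18)) = 28.2312
d((11, 7), (-1, 8)) = 12.0416
d((14, 14), (-3, 5)) = 19.2354
d((14, 14), (0, 16)) = 14.1421
d((14, 14), (-15, 18)) = 29.2746
d((14, 14), (-1, 8)) = 16.1555
d((-3, 5), (0, 16)) = 11.4018
d((-3, 5), (-15, 18)) = 17.6918
d((-3, 5), (-1, 8)) = 3.6056 <-- minimum
d((0, 16), (-15, 18)) = 15.1327
d((0, 16), (-1, 8)) = 8.0623
d((-15, 18), (-1, 8)) = 17.2047

Closest pair: (-3, 5) and (-1, 8) with distance 3.6056

The closest pair is (-3, 5) and (-1, 8) with Euclidean distance 3.6056. For 6 points, brute-force pairwise comparison is shown above. For large n, the divide-and-conquer algorithm (sort by x, recurse on halves, check the dividing strip) achieves O(n log n).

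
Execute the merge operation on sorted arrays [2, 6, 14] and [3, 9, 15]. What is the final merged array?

Merging process:

Compare 2 vs 3: take 2 from left. Merged: [2]
Compare 6 vs 3: take 3 from right. Merged: [2, 3]
Compare 6 vs 9: take 6 from left. Merged: [2, 3, 6]
Compare 14 vs 9: take 9 from right. Merged: [2, 3, 6, 9]
Compare 14 vs 15: take 14 from left. Merged: [2, 3, 6, 9, 14]
Append remaining from right: [15]. Merged: [2, 3, 6, 9, 14, 15]

Final merged array: [2, 3, 6, 9, 14, 15]
Total comparisons: 5

The merged array is [2, 3, 6, 9, 14, 15], requiring 5 comparisons. The merge step runs in O(n) time where n is the total number of elements.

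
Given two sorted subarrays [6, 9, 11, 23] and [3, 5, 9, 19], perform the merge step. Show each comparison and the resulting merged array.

Merging process:

Compare 6 vs 3: take 3 from right. Merged: [3]
Compare 6 vs 5: take 5 from right. Merged: [3, 5]
Compare 6 vs 9: take 6 from left. Merged: [3, 5, 6]
Compare 9 vs 9: take 9 from left. Merged: [3, 5, 6, 9]
Compare 11 vs 9: take 9 from right. Merged: [3, 5, 6, 9, 9]
Compare 11 vs 19: take 11 from left. Merged: [3, 5, 6, 9, 9, 11]
Compare 23 vs 19: take 19 from right. Merged: [3, 5, 6, 9, 9, 11, 19]
Append remaining from left: [23]. Merged: [3, 5, 6, 9, 9, 11, 19, 23]

Final merged array: [3, 5, 6, 9, 9, 11, 19, 23]
Total comparisons: 7

The merged array is [3, 5, 6, 9, 9, 11, 19, 23], requiring 7 comparisons. The merge step runs in O(n) time where n is the total number of elements.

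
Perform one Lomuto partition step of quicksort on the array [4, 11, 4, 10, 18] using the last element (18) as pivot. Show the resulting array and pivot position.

Lomuto partition with pivot = 18:

Initial array: [4, 11, 4, 10, 18]

arr[0]=4 <= 18: swap with position 0, array becomes [4, 11, 4, 10, 18]
arr[1]=11 <= 18: swap with position 1, array becomes [4, 11, 4, 10, 18]
arr[2]=4 <= 18: swap with position 2, array becomes [4, 11, 4, 10, 18]
arr[3]=10 <= 18: swap with position 3, array becomes [4, 11, 4, 10, 18]

Place pivot at position 4: [4, 11, 4, 10, 18]
Pivot position: 4

After partitioning with pivot 18, the array becomes [4, 11, 4, 10, 18]. The pivot is placed at index 4. All elements to the left of the pivot are <= 18, and all elements to the right are > 18.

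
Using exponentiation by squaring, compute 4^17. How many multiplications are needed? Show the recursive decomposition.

Computing 4^17 by squaring (build up from 4^1; each line after the first costs one multiplication):

4^1 = 4
4^2 = (4^1)^2 = 4^2 = 16
4^4 = (4^2)^2 = 16^2 = 256
4^8 = (4^4)^2 = 256^2 = 65536
4^16 = (4^8)^2 = 65536^2 = 4294967296
4^17 = 4 * 4^16 = 4 * 4294967296 = 17179869184

Result: 17179869184
Multiplications needed: 5 (5 lines after 4^1)

4^17 = 17179869184. Using exponentiation by squaring, this requires 5 multiplications. The key idea: if the exponent is even, square the half-power; if odd, multiply by the base once.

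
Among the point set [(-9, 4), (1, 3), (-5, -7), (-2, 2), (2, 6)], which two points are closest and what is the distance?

Computing all pairwise distances among 5 points:

d((-9, 4), (1, 3)) = 10.0499
d((-9, 4), (-5, -7)) = 11.7047
d((-9, 4), (-2, 2)) = 7.2801
d((-9, 4), (2, 6)) = 11.1803
d((1, 3), (-5, -7)) = 11.6619
d((1, 3), (-2, 2)) = 3.1623 <-- minimum
d((1, 3), (2, 6)) = 3.1623 <-- minimum
d((-5, -7), (-2, 2)) = 9.4868
d((-5, -7), (2, 6)) = 14.7648
d((-2, 2), (2, 6)) = 5.6569

Minimum distance: 3.1623 (tie among 2 pairs: (1, 3) and (-2, 2); (1, 3) and (2, 6))

The minimum Euclidean distance is 3.1623. There is a tie: 2 pairs achieve this minimum — (1, 3) and (-2, 2); (1, 3) and (2, 6). Any of these is a valid closest pair. For 5 points, brute-force pairwise comparison is shown above. For large n, the divide-and-conquer algorithm (sort by x, recurse on halves, check the dividing strip) achieves O(n log n).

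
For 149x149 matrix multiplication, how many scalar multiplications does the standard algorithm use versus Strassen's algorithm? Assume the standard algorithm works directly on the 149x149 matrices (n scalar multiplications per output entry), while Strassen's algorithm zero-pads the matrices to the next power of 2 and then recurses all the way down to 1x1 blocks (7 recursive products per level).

Matrix multiplication for 149x149 matrices:

Strassen's algorithm requires power-of-2 dimensions. Pad 149x149 to 256x256 (next power of 2).

Standard algorithm: 149^3 = 3307949 multiplications
Strassen's algorithm: 7^(log2(256)) = 7^8 = 5764801 multiplications
Difference: 3307949 - 5764801 = -2456852 (Strassen uses MORE here due to padding overhead — for small or just-over-power-of-2 n, padding can outweigh the per-level savings)

Standard: 3307949 multiplications (149^3). Strassen: 5764801 multiplications (7^8, after padding to 256x256). Strassen reduces 8 recursive multiplications to 7 at each level.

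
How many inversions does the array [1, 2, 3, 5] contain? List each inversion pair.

Finding inversions in [1, 2, 3, 5]:


Total inversions: 0

The array has 0 inversions. It is already sorted.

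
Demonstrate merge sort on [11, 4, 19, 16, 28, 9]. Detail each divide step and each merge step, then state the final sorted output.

Merge sort trace:

Split: [11, 4, 19, 16, 28, 9] -> [11, 4, 19] and [16, 28, 9]
  Split: [11, 4, 19] -> [11] and [4, 19]
    Split: [4, 19] -> [4] and [19]
    Merge: [4] + [19] -> [4, 19]
  Merge: [11] + [4, 19] -> [4, 11, 19]
  Split: [16, 28, 9] -> [16] and [28, 9]
    Split: [28, 9] -> [28] and [9]
    Merge: [28] + [9] -> [9, 28]
  Merge: [16] + [9, 28] -> [9, 16, 28]
Merge: [4, 11, 19] + [9, 16, 28] -> [4, 9, 11, 16, 19, 28]

Final sorted array: [4, 9, 11, 16, 19, 28]

The merge sort proceeds by recursively splitting the array and merging sorted halves.
After all merges, the sorted array is [4, 9, 11, 16, 19, 28].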